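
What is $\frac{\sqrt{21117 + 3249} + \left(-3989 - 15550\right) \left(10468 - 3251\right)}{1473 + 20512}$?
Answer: $- \frac{141012963}{21985} + \frac{\sqrt{24366}}{21985} \approx -6414.0$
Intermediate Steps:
$\frac{\sqrt{21117 + 3249} + \left(-3989 - 15550\right) \left(10468 - 3251\right)}{1473 + 20512} = \frac{\sqrt{24366} - 141012963}{21985} = \left(\sqrt{24366} - 141012963\right) \frac{1}{21985} = \left(-141012963 + \sqrt{24366}\right) \frac{1}{21985} = - \frac{141012963}{21985} + \frac{\sqrt{24366}}{21985}$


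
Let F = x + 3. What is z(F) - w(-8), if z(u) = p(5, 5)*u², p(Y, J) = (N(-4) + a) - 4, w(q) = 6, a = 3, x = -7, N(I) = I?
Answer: -86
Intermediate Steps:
F = -4 (F = -7 + 3 = -4)
p(Y, J) = -5 (p(Y, J) = (-4 + 3) - 4 = -1 - 4 = -5)
z(u) = -5*u²
z(F) - w(-8) = -5*(-4)² - 1*6 = -5*16 - 6 = -80 - 6 = -86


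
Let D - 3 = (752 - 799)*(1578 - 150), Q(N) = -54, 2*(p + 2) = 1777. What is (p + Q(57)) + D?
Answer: -132561/2 ≈ -66281.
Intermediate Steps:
p = 1773/2 (p = -2 + (½)*1777 = -2 + 1777/2 = 1773/2 ≈ 886.50)
D = -67113 (D = 3 + (752 - 799)*(1578 - 150) = 3 - 47*1428 = 3 - 67116 = -67113)
(p + Q(57)) + D = (1773/2 - 54) - 67113 = 1665/2 - 67113 = -132561/2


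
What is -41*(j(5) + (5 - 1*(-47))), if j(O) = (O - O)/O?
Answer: -2132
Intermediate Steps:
j(O) = 0 (j(O) = 0/O = 0)
-41*(j(5) + (5 - 1*(-47))) = -41*(0 + (5 - 1*(-47))) = -41*(0 + (5 + 47)) = -41*(0 + 52) = -41*52 = -2132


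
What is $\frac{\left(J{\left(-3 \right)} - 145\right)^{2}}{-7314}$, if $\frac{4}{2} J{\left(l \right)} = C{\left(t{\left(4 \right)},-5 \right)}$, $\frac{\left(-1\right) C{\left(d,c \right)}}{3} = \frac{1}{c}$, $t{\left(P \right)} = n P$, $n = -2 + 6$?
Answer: $- \frac{2093809}{731400} \approx -2.8627$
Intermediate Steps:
$n = 4$
$t{\left(P \right)} = 4 P$
$C{\left(d,c \right)} = - \frac{3}{c}$
$J{\left(l \right)} = \frac{3}{10}$ ($J{\left(l \right)} = \frac{\left(-3\right) \frac{1}{-5}}{2} = \frac{\left(-3\right) \left(- \frac{1}{5}\right)}{2} = \frac{1}{2} \cdot \frac{3}{5} = \frac{3}{10}$)
$\frac{\left(J{\left(-3 \right)} - 145\right)^{2}}{-7314} = \frac{\left(\frac{3}{10} - 145\right)^{2}}{-7314} = \left(- \frac{1447}{10}\right)^{2} \left(- \frac{1}{7314}\right) = \frac{2093809}{100} \left(- \frac{1}{7314}\right) = - \frac{2093809}{731400}$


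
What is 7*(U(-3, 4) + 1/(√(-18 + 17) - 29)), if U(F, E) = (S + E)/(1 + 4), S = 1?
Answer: 5691/842 - 7*I/842 ≈ 6.7589 - 0.0083135*I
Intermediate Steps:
U(F, E) = ⅕ + E/5 (U(F, E) = (1 + E)/(1 + 4) = (1 + E)/5 = (1 + E)*(⅕) = ⅕ + E/5)
7*(U(-3, 4) + 1/(√(-18 + 17) - 29)) = 7*((⅕ + (⅕)*4) + 1/(√(-18 + 17) - 29)) = 7*((⅕ + ⅘) + 1/(√(-1) - 29)) = 7*(1 + 1/(I - 29)) = 7*(1 + 1/(-29 + I)) = 7*(1 + (-29 - I)/842) = 7 + 7*(-29 - I)/842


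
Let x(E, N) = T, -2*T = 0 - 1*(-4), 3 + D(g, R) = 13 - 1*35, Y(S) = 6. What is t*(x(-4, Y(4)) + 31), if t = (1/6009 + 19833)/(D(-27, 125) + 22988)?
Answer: 3456118442/137984667 ≈ 25.047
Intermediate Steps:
D(g, R) = -25 (D(g, R) = -3 + (13 - 1*35) = -3 + (13 - 35) = -3 - 22 = -25)
T = -2 (T = -(0 - 1*(-4))/2 = -(0 + 4)/2 = -½*4 = -2)
x(E, N) = -2
t = 119176498/137984667 (t = (1/6009 + 19833)/(-25 + 22988) = (1/6009 + 19833)/22963 = (119176498/6009)*(1/22963) = 119176498/137984667 ≈ 0.86369)
t*(x(-4, Y(4)) + 31) = 119176498*(-2 + 31)/137984667 = (119176498/137984667)*29 = 3456118442/137984667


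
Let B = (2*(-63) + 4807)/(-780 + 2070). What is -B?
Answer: -4681/1290 ≈ -3.6287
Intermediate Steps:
B = 4681/1290 (B = (-126 + 4807)/1290 = 4681*(1/1290) = 4681/1290 ≈ 3.6287)
-B = -1*4681/1290 = -4681/1290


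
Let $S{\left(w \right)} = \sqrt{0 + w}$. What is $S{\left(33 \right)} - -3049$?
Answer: $3049 + \sqrt{33} \approx 3054.7$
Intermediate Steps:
$S{\left(w \right)} = \sqrt{w}$
$S{\left(33 \right)} - -3049 = \sqrt{33} - -3049 = \sqrt{33} + 3049 = 3049 + \sqrt{33}$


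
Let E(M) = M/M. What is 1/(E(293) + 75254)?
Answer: 1/75255 ≈ 1.3288e-5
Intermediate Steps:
E(M) = 1
1/(E(293) + 75254) = 1/(1 + 75254) = 1/75255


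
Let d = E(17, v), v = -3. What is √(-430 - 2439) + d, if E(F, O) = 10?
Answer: 10 + I*√2869 ≈ 10.0 + 53.563*I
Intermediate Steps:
d = 10
√(-430 - 2439) + d = √(-430 - 2439) + 10 = √(-2869) + 10 = I*√2869 + 10 = 10 + I*√2869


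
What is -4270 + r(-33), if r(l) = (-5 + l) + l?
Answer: -4341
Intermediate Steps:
r(l) = -5 + 2*l
-4270 + r(-33) = -4270 + (-5 + 2*(-33)) = -4270 + (-5 - 66) = -4270 - 71 = -4341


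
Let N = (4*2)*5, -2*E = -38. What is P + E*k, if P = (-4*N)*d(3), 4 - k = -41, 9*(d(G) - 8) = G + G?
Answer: -1595/3 ≈ -531.67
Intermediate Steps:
E = 19 (E = -½*(-38) = 19)
d(G) = 8 + 2*G/9 (d(G) = 8 + (G + G)/9 = 8 + (2*G)/9 = 8 + 2*G/9)
N = 40 (N = 8*5 = 40)
k = 45 (k = 4 - 1*(-41) = 4 + 41 = 45)
P = -4160/3 (P = (-4*40)*(8 + (2/9)*3) = -160*(8 + ⅔) = -160*26/3 = -4160/3 ≈ -1386.7)
P + E*k = -4160/3 + 19*45 = -4160/3 + 855 = -1595/3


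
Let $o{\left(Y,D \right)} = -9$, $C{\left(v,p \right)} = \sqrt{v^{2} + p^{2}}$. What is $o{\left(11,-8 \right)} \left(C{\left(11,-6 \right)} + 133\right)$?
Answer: $-1197 - 9 \sqrt{157} \approx -1309.8$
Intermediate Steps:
$C{\left(v,p \right)} = \sqrt{p^{2} + v^{2}}$
$o{\left(11,-8 \right)} \left(C{\left(11,-6 \right)} + 133\right) = - 9 \left(\sqrt{\left(-6\right)^{2} + 11^{2}} + 133\right) = - 9 \left(\sqrt{36 + 121} + 133\right) = - 9 \left(\sqrt{157} + 133\right) = - 9 \left(133 + \sqrt{157}\right) = -1197 - 9 \sqrt{157}$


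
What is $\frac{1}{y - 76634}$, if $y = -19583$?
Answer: $- \frac{1}{96217} \approx -1.0393 \cdot 10^{-5}$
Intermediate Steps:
$\frac{1}{y - 76634} = \frac{1}{-19583 - 76634} = \frac{1}{-96217} = - \frac{1}{96217}$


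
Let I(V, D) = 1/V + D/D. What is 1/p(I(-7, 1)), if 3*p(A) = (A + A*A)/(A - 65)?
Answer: -3143/26 ≈ -120.88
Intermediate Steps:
I(V, D) = 1 + 1/V (I(V, D) = 1/V + 1 = 1 + 1/V)
p(A) = (A + A²)/(3*(-65 + A)) (p(A) = ((A + A*A)/(A - 65))/3 = ((A + A²)/(-65 + A))/3 = (A + A²)/(3*(-65 + A)))
1/p(I(-7, 1)) = 1/(((1 - 7)/(-7))*(1 + (1 - 7)/(-7))/(3*(-65 + (1 - 7)/(-7)))) = 1/((-⅐*(-6))*(1 - ⅐*(-6))/(3*(-65 - ⅐*(-6)))) = 1/((⅓)*(6/7)*(1 + 6/7)/(-65 + 6/7)) = 1/((⅓)*(6/7)*(13/7)/(-449/7)) = 1/((⅓)*(6/7)*(-7/449)*(13/7)) = 1/(-26/3143) = -3143/26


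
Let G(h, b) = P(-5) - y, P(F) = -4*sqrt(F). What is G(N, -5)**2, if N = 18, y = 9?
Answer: 1 + 72*I*sqrt(5) ≈ 1.0 + 161.0*I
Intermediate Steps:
G(h, b) = -9 - 4*I*sqrt(5) (G(h, b) = -4*I*sqrt(5) - 1*9 = -4*I*sqrt(5) - 9 = -9 - 4*I*sqrt(5))
G(N, -5)**2 = (-9 - 4*I*sqrt(5))**2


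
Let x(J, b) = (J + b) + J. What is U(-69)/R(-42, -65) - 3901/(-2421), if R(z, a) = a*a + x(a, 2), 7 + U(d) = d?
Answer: 15798401/9918837 ≈ 1.5928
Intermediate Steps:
x(J, b) = b + 2*J
U(d) = -7 + d
R(z, a) = 2 + a² + 2*a (R(z, a) = a*a + (2 + 2*a) = a² + (2 + 2*a) = 2 + a² + 2*a)
U(-69)/R(-42, -65) - 3901/(-2421) = (-7 - 69)/(2 + (-65)² + 2*(-65)) - 3901/(-2421) = -76/(2 + 4225 - 130) - 3901*(-1/2421) = -76/4097 + 3901/2421 = 15798401/9918837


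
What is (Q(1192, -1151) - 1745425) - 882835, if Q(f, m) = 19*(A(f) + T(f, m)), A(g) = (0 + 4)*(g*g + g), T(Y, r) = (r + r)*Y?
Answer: 53312300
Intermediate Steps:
T(Y, r) = 2*Y*r (T(Y, r) = (2*r)*Y = 2*Y*r)
A(g) = 4*g + 4*g² (A(g) = 4*(g² + g) = 4*(g + g²) = 4*g + 4*g²)
Q(f, m) = 38*f*m + 76*f*(1 + f) (Q(f, m) = 19*(4*f*(1 + f) + 2*f*m) = 19*(2*f*m + 4*f*(1 + f)) = 38*f*m + 76*f*(1 + f))
(Q(1192, -1151) - 1745425) - 882835 = (38*1192*(2 - 1151 + 2*1192) - 1745425) - 882835 = (38*1192*(2 - 1151 + 2384) - 1745425) - 882835 = (38*1192*1235 - 1745425) - 882835 = (55940560 - 1745425) - 882835 = 54195135 - 882835 = 53312300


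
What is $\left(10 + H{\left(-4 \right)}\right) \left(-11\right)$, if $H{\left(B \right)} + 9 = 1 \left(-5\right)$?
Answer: $44$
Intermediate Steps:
$H{\left(B \right)} = -14$ ($H{\left(B \right)} = -9 + 1 \left(-5\right) = -9 - 5 = -14$)
$\left(10 + H{\left(-4 \right)}\right) \left(-11\right) = \left(10 - 14\right) \left(-11\right) = \left(-4\right) \left(-11\right) = 44$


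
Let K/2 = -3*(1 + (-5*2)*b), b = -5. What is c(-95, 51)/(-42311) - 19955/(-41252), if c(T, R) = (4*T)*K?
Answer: -3952466555/1745413372 ≈ -2.2645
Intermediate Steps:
K = -306 (K = 2*(-3*(1 - 5*2*(-5))) = 2*(-3*(1 - 10*(-5))) = 2*(-3*(1 + 50)) = 2*(-3*51) = 2*(-153) = -306)
c(T, R) = -1224*T (c(T, R) = (4*T)*(-306) = -1224*T)
c(-95, 51)/(-42311) - 19955/(-41252) = -1224*(-95)/(-42311) - 19955/(-41252) = 116280*(-1/42311) - 19955*(-1/41252) = -116280/42311 + 19955/41252 = -3952466555/1745413372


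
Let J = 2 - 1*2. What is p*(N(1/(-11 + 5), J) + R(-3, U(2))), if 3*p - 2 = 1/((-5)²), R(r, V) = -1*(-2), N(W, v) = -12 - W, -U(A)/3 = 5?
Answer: -1003/150 ≈ -6.6867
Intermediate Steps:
U(A) = -15 (U(A) = -3*5 = -15)
J = 0 (J = 2 - 2 = 0)
R(r, V) = 2
p = 17/25 (p = ⅔ + 1/(3*((-5)²)) = ⅔ + (⅓)/25 = ⅔ + (⅓)*(1/25) = ⅔ + 1/75 = 17/25 ≈ 0.68000)
p*(N(1/(-11 + 5), J) + R(-3, U(2))) = 17*((-12 - 1/(-11 + 5)) + 2)/25 = 17*((-12 - 1/(-6)) + 2)/25 = 17*((-12 - 1*(-⅙)) + 2)/25 = 17*((-12 + ⅙) + 2)/25 = 17*(-71/6 + 2)/25 = (17/25)*(-59/6) = -1003/150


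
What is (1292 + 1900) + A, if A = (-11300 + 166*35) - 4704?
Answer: -7002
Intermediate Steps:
A = -10194 (A = (-11300 + 5810) - 4704 = -5490 - 4704 = -10194)
(1292 + 1900) + A = (1292 + 1900) - 10194 = 3192 - 10194 = -7002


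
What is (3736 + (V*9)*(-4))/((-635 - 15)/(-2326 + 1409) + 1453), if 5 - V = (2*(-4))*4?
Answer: 2204468/1333051 ≈ 1.6537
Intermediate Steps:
V = 37 (V = 5 - 2*(-4)*4 = 5 - (-8)*4 = 5 - 1*(-32) = 5 + 32 = 37)
(3736 + (V*9)*(-4))/((-635 - 15)/(-2326 + 1409) + 1453) = (3736 + (37*9)*(-4))/((-635 - 15)/(-2326 + 1409) + 1453) = (3736 + 333*(-4))/(-650/(-917) + 1453) = (3736 - 1332)/(-650*(-1/917) + 1453) = 2404/(650/917 + 1453) = 2404/(1333051/917) = 2404*(917/1333051) = 2204468/1333051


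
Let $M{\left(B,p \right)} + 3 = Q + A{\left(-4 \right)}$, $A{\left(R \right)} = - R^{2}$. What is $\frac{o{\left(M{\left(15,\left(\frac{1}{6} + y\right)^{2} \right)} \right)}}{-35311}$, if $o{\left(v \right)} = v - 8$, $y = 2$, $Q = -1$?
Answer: $\frac{28}{35311} \approx 0.00079295$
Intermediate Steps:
$M{\left(B,p \right)} = -20$ ($M{\left(B,p \right)} = -3 - 17 = -20$)
$o{\left(v \right)} = -8 + v$
$\frac{o{\left(M{\left(15,\left(\frac{1}{6} + y\right)^{2} \right)} \right)}}{-35311} = \frac{-8 - 20}{-35311} = \left(-28\right) \left(- \frac{1}{35311}\right) = \frac{28}{35311}$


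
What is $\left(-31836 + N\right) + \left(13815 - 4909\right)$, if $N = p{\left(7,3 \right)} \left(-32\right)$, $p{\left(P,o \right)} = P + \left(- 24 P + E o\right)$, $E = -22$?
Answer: $-15666$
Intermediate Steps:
$p{\left(P,o \right)} = - 23 P - 22 o$ ($p{\left(P,o \right)} = P - \left(22 o + 24 P\right) = - 23 P - 22 o$)
$N = 7264$ ($N = \left(\left(-23\right) 7 - 66\right) \left(-32\right) = \left(-161 - 66\right) \left(-32\right) = \left(-227\right) \left(-32\right) = 7264$)
$\left(-31836 + N\right) + \left(13815 - 4909\right) = \left(-31836 + 7264\right) + \left(13815 - 4909\right) = -24572 + 8906 = -15666$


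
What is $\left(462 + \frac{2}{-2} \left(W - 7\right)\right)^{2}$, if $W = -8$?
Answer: $227529$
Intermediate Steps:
$\left(462 + \frac{2}{-2} \left(W - 7\right)\right)^{2} = \left(462 + \frac{2}{-2} \left(-8 - 7\right)\right)^{2} = \left(462 + 2 \left(- \frac{1}{2}\right) \left(-15\right)\right)^{2} = \left(462 - -15\right)^{2} = \left(462 + 15\right)^{2} = 477^{2} = 227529$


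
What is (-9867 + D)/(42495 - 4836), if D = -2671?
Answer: -12538/37659 ≈ -0.33293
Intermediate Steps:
(-9867 + D)/(42495 - 4836) = (-9867 - 2671)/(42495 - 4836) = -12538/37659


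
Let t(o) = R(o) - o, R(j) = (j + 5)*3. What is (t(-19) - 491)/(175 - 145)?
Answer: -257/15 ≈ -17.133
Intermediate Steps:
R(j) = 15 + 3*j (R(j) = (5 + j)*3 = 15 + 3*j)
t(o) = 15 + 2*o (t(o) = (15 + 3*o) - o = 15 + 2*o)
(t(-19) - 491)/(175 - 145) = ((15 + 2*(-19)) - 491)/(175 - 145) = ((15 - 38) - 491)/30 = (-23 - 491)*(1/30) = -514*1/30 = -257/15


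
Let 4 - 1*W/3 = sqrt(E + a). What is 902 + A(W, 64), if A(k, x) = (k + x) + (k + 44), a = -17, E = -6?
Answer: 1034 - 6*I*sqrt(23) ≈ 1034.0 - 28.775*I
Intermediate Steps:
W = 12 - 3*I*sqrt(23) (W = 12 - 3*sqrt(-6 - 17) = 12 - 3*I*sqrt(23) ≈ 12.0 - 14.387*I)
A(k, x) = 44 + x + 2*k (A(k, x) = (k + x) + (44 + k) = 44 + x + 2*k)
902 + A(W, 64) = 902 + (44 + 64 + 2*(12 - 3*I*sqrt(23))) = 902 + (44 + 64 + (24 - 6*I*sqrt(23))) = 902 + (132 - 6*I*sqrt(23)) = 1034 - 6*I*sqrt(23)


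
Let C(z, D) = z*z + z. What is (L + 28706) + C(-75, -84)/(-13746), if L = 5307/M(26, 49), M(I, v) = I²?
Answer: 44468974533/1548716 ≈ 28713.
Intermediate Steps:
C(z, D) = z + z² (C(z, D) = z² + z = z + z²)
L = 5307/676 (L = 5307/(26²) = 5307/676 ≈ 7.8506)
(L + 28706) + C(-75, -84)/(-13746) = (5307/676 + 28706) - 75*(1 - 75)/(-13746) = 19410563/676 - 75*(-74)*(-1/13746) = 19410563/676 + 5550*(-1/13746) = 19410563/676 - 925/2291 = 44468974533/1548716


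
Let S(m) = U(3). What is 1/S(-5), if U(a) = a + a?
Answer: ⅙ ≈ 0.16667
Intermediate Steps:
U(a) = 2*a
S(m) = 6 (S(m) = 2*3 = 6)
1/S(-5) = 1/6 = ⅙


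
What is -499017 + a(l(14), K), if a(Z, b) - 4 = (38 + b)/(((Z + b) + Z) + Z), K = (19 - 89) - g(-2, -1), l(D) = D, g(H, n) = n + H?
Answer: -12475296/25 ≈ -4.9901e+5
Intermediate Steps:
g(H, n) = H + n
K = -67 (K = (19 - 89) - (-2 - 1) = -70 - 1*(-3) = -70 + 3 = -67)
a(Z, b) = 4 + (38 + b)/(b + 3*Z) (a(Z, b) = 4 + (38 + b)/(((Z + b) + Z) + Z) = 4 + (38 + b)/((b + 2*Z) + Z) = 4 + (38 + b)/(b + 3*Z))
-499017 + a(l(14), K) = -499017 + (38 + 5*(-67) + 12*14)/(-67 + 3*14) = -499017 + (38 - 335 + 168)/(-67 + 42) = -499017 - 129/(-25) = -499017 - 1/25*(-129) = -499017 + 129/25 = -12475296/25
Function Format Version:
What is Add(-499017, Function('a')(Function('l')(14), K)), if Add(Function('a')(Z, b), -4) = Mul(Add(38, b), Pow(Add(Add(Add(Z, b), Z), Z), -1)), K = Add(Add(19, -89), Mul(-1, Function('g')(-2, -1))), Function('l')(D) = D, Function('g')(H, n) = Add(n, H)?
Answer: Rational(-12475296, 25) ≈ -4.9901e+5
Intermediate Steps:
Function('g')(H, n) = Add(H, n)
K = -67 (K = Add(Add(19, -89), Mul(-1, Add(-2, -1))) = Add(-70, Mul(-1, -3)) = Add(-70, 3) = -67)
Function('a')(Z, b) = Add(4, Mul(Pow(Add(b, Mul(3, Z)), -1), Add(38, b))) (Function('a')(Z, b) = Add(4, Mul(Add(38, b), Pow(Add(Add(Add(Z, b), Z), Z), -1))) = Add(4, Mul(Add(38, b), Pow(Add(Add(b, Mul(2, Z)), Z), -1))) = Add(4, Mul(Add(38, b), Pow(Add(b, Mul(3, Z)), -1))) = Add(4, Mul(Pow(Add(b, Mul(3, Z)), -1), Add(38, b))))
Add(-499017, Function('a')(Function('l')(14), K)) = Add(-499017, Mul(Pow(Add(-67, Mul(3, 14)), -1), Add(38, Mul(5, -67), Mul(12, 14)))) = Add(-499017, Mul(Pow(Add(-67, 42), -1), Add(38, -335, 168))) = Add(-499017, Mul(Pow(-25, -1), -129)) = Add(-499017, Mul(Rational(-1, 25), -129)) = Add(-499017, Rational(129, 25)) = Rational(-12475296, 25)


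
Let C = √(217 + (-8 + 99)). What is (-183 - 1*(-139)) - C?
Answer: -44 - 2*√77 ≈ -61.550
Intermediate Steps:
C = 2*√77 (C = √(217 + 91) = √308 = 2*√77 ≈ 17.550)
(-183 - 1*(-139)) - C = (-183 - 1*(-139)) - 2*√77 = (-183 + 139) - 2*√77 = -44 - 2*√77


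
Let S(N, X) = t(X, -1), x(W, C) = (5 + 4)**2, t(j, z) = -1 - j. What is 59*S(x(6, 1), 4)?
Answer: -295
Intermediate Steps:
x(W, C) = 81 (x(W, C) = 9**2 = 81)
S(N, X) = -1 - X
59*S(x(6, 1), 4) = 59*(-1 - 1*4) = 59*(-1 - 4) = 59*(-5) = -295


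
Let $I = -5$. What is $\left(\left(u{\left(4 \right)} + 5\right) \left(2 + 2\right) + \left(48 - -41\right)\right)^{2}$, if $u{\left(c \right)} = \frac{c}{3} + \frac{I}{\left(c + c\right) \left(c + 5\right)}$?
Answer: $\frac{4214809}{324} \approx 13009.0$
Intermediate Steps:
$u{\left(c \right)} = \frac{c}{3} - \frac{5}{2 c \left(5 + c\right)}$ ($u{\left(c \right)} = \frac{c}{3} - \frac{5}{\left(c + c\right) \left(c + 5\right)} = c \frac{1}{3} - \frac{5}{2 c \left(5 + c\right)} = \frac{c}{3} - \frac{5}{2 c \left(5 + c\right)}$)
$\left(\left(u{\left(4 \right)} + 5\right) \left(2 + 2\right) + \left(48 - -41\right)\right)^{2} = \left(\left(\frac{-15 + 2 \cdot 4^{3} + 10 \cdot 4^{2}}{6 \cdot 4 \left(5 + 4\right)} + 5\right) \left(2 + 2\right) + \left(48 - -41\right)\right)^{2} = \left(\left(\frac{1}{6} \cdot \frac{1}{4} \cdot \frac{1}{9} \left(-15 + 2 \cdot 64 + 10 \cdot 16\right) + 5\right) 4 + \left(48 + 41\right)\right)^{2} = \left(\left(\frac{1}{6} \cdot \frac{1}{4} \cdot \frac{1}{9} \left(-15 + 128 + 160\right) + 5\right) 4 + 89\right)^{2} = \left(\left(\frac{1}{6} \cdot \frac{1}{4} \cdot \frac{1}{9} \cdot 273 + 5\right) 4 + 89\right)^{2} = \left(\left(\frac{91}{72} + 5\right) 4 + 89\right)^{2} = \left(\frac{451}{72} \cdot 4 + 89\right)^{2} = \left(\frac{451}{18} + 89\right)^{2} = \left(\frac{2053}{18}\right)^{2} = \frac{4214809}{324}$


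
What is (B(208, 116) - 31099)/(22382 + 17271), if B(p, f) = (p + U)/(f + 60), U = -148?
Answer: -1368341/1744732 ≈ -0.78427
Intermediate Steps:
B(p, f) = (-148 + p)/(60 + f) (B(p, f) = (p - 148)/(f + 60) = (-148 + p)/(60 + f))
(B(208, 116) - 31099)/(22382 + 17271) = ((-148 + 208)/(60 + 116) - 31099)/(22382 + 17271) = (60/176 - 31099)/39653 = ((1/176)*60 - 31099)*(1/39653) = (15/44 - 31099)*(1/39653) = -1368341/44*1/39653 = -1368341/1744732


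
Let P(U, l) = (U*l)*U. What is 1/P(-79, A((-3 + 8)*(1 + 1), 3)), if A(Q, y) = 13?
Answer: 1/81133 ≈ 1.2325e-5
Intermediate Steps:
P(U, l) = l*U**2
1/P(-79, A((-3 + 8)*(1 + 1), 3)) = 1/(13*(-79)**2) = 1/(13*6241) = 1/81133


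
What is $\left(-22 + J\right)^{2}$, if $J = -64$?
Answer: $7396$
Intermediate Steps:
$\left(-22 + J\right)^{2} = \left(-22 - 64\right)^{2} = \left(-86\right)^{2} = 7396$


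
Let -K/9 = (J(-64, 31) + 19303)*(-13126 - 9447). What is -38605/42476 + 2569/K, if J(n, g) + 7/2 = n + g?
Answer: -43172760298331/47501812996308 ≈ -0.90887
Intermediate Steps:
J(n, g) = -7/2 + g + n (J(n, g) = -7/2 + (n + g) = -7/2 + (g + n) = -7/2 + g + n)
K = 7828248681/2 (K = -9*((-7/2 + 31 - 64) + 19303)*(-13126 - 9447) = -9*(-73/2 + 19303)*(-22573) = -346797*(-22573)/2 = -9*(-869805409/2) = 7828248681/2 ≈ 3.9141e+9)
-38605/42476 + 2569/K = -38605/42476 + 2569/(7828248681/2) = -38605*1/42476 + 2569*(2/7828248681) = -5515/6068 + 5138/7828248681 = -43172760298331/47501812996308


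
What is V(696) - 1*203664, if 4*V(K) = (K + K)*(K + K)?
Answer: 280752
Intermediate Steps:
V(K) = K**2 (V(K) = ((K + K)*(K + K))/4 = ((2*K)*(2*K))/4 = (4*K**2)/4 = K**2)
V(696) - 1*203664 = 696**2 - 1*203664 = 484416 - 203664 = 280752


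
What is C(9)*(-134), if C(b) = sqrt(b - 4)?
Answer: -134*sqrt(5) ≈ -299.63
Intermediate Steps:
C(b) = sqrt(-4 + b)
C(9)*(-134) = sqrt(-4 + 9)*(-134) = sqrt(5)*(-134) = -134*sqrt(5)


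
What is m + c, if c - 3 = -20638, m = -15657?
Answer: -36292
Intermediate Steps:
c = -20635 (c = 3 - 20638 = -20635)
m + c = -15657 - 20635 = -36292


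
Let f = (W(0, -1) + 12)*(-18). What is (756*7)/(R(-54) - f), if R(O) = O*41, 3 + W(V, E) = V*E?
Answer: -49/19 ≈ -2.5789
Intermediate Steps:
W(V, E) = -3 + E*V (W(V, E) = -3 + V*E = -3 + E*V)
R(O) = 41*O
f = -162 (f = ((-3 - 1*0) + 12)*(-18) = ((-3 + 0) + 12)*(-18) = (-3 + 12)*(-18) = 9*(-18) = -162)
(756*7)/(R(-54) - f) = (756*7)/(41*(-54) - 1*(-162)) = 5292/(-2214 + 162) = 5292/(-2052) = 5292*(-1/2052) = -49/19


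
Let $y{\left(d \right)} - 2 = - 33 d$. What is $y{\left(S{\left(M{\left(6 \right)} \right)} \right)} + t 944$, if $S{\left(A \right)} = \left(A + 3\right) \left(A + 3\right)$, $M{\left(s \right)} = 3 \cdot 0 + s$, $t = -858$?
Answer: $-812623$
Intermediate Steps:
$M{\left(s \right)} = s$ ($M{\left(s \right)} = 0 + s = s$)
$S{\left(A \right)} = \left(3 + A\right)^{2}$ ($S{\left(A \right)} = \left(3 + A\right) \left(3 + A\right) = \left(3 + A\right)^{2}$)
$y{\left(d \right)} = 2 - 33 d$
$y{\left(S{\left(M{\left(6 \right)} \right)} \right)} + t 944 = \left(2 - 33 \left(3 + 6\right)^{2}\right) - 809952 = \left(2 - 33 \cdot 9^{2}\right) - 809952 = \left(2 - 2673\right) - 809952 = -2671 - 809952 = -812623$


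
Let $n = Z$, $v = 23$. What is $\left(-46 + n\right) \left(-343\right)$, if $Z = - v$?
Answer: $23667$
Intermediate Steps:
$Z = -23$ ($Z = \left(-1\right) 23 = -23$)
$n = -23$
$\left(-46 + n\right) \left(-343\right) = \left(-46 - 23\right) \left(-343\right) = \left(-69\right) \left(-343\right) = 23667$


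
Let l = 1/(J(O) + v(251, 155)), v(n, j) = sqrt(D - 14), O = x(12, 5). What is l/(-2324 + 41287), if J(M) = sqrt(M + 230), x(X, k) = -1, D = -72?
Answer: 1/(38963*(sqrt(229) + I*sqrt(86))) ≈ 1.233e-6 - 7.5559e-7*I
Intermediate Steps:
O = -1
v(n, j) = I*sqrt(86) (v(n, j) = sqrt(-72 - 14) = sqrt(-86) = I*sqrt(86))
J(M) = sqrt(230 + M)
l = 1/(sqrt(229) + I*sqrt(86)) (l = 1/(sqrt(230 - 1) + I*sqrt(86)) = 1/(sqrt(229) + I*sqrt(86)) ≈ 0.04804 - 0.02944*I)
l/(-2324 + 41287) = 1/((sqrt(229) + I*sqrt(86))*(-2324 + 41287)) = 1/((sqrt(229) + I*sqrt(86))*38963) = (1/38963)/(sqrt(229) + I*sqrt(86)) = 1/(38963*(sqrt(229) + I*sqrt(86)))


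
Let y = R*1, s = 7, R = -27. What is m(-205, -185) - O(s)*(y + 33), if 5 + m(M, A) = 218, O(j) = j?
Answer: 171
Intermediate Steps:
y = -27 (y = -27*1 = -27)
m(M, A) = 213 (m(M, A) = -5 + 218 = 213)
m(-205, -185) - O(s)*(y + 33) = 213 - 7*(-27 + 33) = 213 - 7*6 = 213 - 1*42 = 213 - 42 = 171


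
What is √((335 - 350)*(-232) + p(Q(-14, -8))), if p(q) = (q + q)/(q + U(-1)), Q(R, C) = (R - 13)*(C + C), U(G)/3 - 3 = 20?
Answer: 2*√24275454/167 ≈ 59.006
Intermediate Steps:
U(G) = 69 (U(G) = 9 + 3*20 = 9 + 60 = 69)
Q(R, C) = 2*C*(-13 + R) (Q(R, C) = (-13 + R)*(2*C) = 2*C*(-13 + R))
p(q) = 2*q/(69 + q) (p(q) = (q + q)/(q + 69) = (2*q)/(69 + q) = 2*q/(69 + q))
√((335 - 350)*(-232) + p(Q(-14, -8))) = √((335 - 350)*(-232) + 2*(2*(-8)*(-13 - 14))/(69 + 2*(-8)*(-13 - 14))) = √(-15*(-232) + 2*(2*(-8)*(-27))/(69 + 2*(-8)*(-27))) = √(3480 + 2*432/(69 + 432)) = √(3480 + 2*432/501) = √(3480 + 2*432*(1/501)) = √(3480 + 288/167) = √(581448/167) = 2*√24275454/167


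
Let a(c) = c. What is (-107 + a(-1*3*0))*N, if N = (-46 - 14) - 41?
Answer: 10807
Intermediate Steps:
N = -101 (N = -60 - 41 = -101)
(-107 + a(-1*3*0))*N = (-107 - 1*3*0)*(-101) = (-107 - 3*0)*(-101) = (-107 + 0)*(-101) = -107*(-101) = 10807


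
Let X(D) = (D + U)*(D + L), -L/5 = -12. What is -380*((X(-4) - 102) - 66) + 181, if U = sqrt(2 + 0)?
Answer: 149141 - 21280*sqrt(2) ≈ 1.1905e+5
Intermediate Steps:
L = 60 (L = -5*(-12) = 60)
U = sqrt(2) ≈ 1.4142
X(D) = (60 + D)*(D + sqrt(2)) (X(D) = (D + sqrt(2))*(D + 60) = (D + sqrt(2))*(60 + D) = (60 + D)*(D + sqrt(2)))
-380*((X(-4) - 102) - 66) + 181 = -380*((((-4)**2 + 60*(-4) + 60*sqrt(2) - 4*sqrt(2)) - 102) - 66) + 181 = -380*(((16 - 240 + 60*sqrt(2) - 4*sqrt(2)) - 102) - 66) + 181 = -380*(((-224 + 56*sqrt(2)) - 102) - 66) + 181 = -380*((-326 + 56*sqrt(2)) - 66) + 181 = -380*(-392 + 56*sqrt(2)) + 181 = (148960 - 21280*sqrt(2)) + 181 = 149141 - 21280*sqrt(2)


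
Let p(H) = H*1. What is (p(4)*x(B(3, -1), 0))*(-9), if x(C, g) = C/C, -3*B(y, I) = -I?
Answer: -36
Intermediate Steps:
p(H) = H
B(y, I) = I/3 (B(y, I) = -(-1)*I/3 = I/3)
x(C, g) = 1
(p(4)*x(B(3, -1), 0))*(-9) = (4*1)*(-9) = 4*(-9) = -36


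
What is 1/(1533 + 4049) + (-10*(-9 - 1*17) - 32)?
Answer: 1272697/5582 ≈ 228.00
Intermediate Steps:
1/(1533 + 4049) + (-10*(-9 - 1*17) - 32) = 1/5582 + (-10*(-9 - 17) - 32) = 1/5582 + (-10*(-26) - 32) = 1/5582 + (260 - 32) = 1/5582 + 228 = 1272697/5582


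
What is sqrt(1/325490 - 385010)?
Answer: I*sqrt(337102474178310)/29590 ≈ 620.49*I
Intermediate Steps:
sqrt(1/325490 - 385010) = sqrt(-125316904899/325490) = I*sqrt(337102474178310)/29590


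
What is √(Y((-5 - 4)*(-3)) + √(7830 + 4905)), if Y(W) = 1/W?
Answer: √(3 + 243*√1415)/9 ≈ 10.625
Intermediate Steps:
√(Y((-5 - 4)*(-3)) + √(7830 + 4905)) = √(1/((-5 - 4)*(-3)) + √(7830 + 4905)) = √(1/(-9*(-3)) + √12735) = √(1/27 + 3*√1415)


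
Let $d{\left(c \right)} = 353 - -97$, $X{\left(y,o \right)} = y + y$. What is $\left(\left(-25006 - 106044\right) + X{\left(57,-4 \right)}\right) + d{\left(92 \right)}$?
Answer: $-130486$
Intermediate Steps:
$X{\left(y,o \right)} = 2 y$
$d{\left(c \right)} = 450$ ($d{\left(c \right)} = 353 + 97 = 450$)
$\left(\left(-25006 - 106044\right) + X{\left(57,-4 \right)}\right) + d{\left(92 \right)} = \left(\left(-25006 - 106044\right) + 2 \cdot 57\right) + 450 = \left(-131050 + 114\right) + 450 = -130936 + 450 = -130486$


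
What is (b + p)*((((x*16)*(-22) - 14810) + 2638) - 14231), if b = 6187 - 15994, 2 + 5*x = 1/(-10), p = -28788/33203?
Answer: 213750221084811/830075 ≈ 2.5751e+8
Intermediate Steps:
p = -28788/33203 (p = -28788*1/33203 = -28788/33203 ≈ -0.86703)
x = -21/50 (x = -⅖ + (⅕)/(-10) = -⅖ + (⅕)*(-⅒) = -⅖ - 1/50 = -21/50 ≈ -0.42000)
b = -9807
(b + p)*((((x*16)*(-22) - 14810) + 2638) - 14231) = (-9807 - 28788/33203)*(((-21/50*16*(-22) - 14810) + 2638) - 14231) = -325650609*(((-168/25*(-22) - 14810) + 2638) - 14231)/33203 = -325650609*(((3696/25 - 14810) + 2638) - 14231)/33203 = -325650609*((-366554/25 + 2638) - 14231)/33203 = -325650609*(-300604/25 - 14231)/33203 = -325650609/33203*(-656379/25) = 213750221084811/830075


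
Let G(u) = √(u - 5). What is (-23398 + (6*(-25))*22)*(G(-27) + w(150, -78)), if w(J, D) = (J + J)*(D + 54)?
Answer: 192225600 - 106792*I*√2 ≈ 1.9223e+8 - 1.5103e+5*I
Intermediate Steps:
G(u) = √(-5 + u)
w(J, D) = 2*J*(54 + D) (w(J, D) = (2*J)*(54 + D) = 2*J*(54 + D))
(-23398 + (6*(-25))*22)*(G(-27) + w(150, -78)) = (-23398 + (6*(-25))*22)*(√(-5 - 27) + 2*150*(54 - 78)) = (-23398 - 150*22)*(√(-32) + 2*150*(-24)) = (-23398 - 3300)*(4*I*√2 - 7200) = -26698*(-7200 + 4*I*√2) = 192225600 - 106792*I*√2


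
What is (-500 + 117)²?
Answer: 146689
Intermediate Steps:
(-500 + 117)² = (-383)² = 146689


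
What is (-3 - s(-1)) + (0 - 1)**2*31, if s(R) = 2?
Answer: 26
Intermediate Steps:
(-3 - s(-1)) + (0 - 1)**2*31 = (-3 - 1*2) + (0 - 1)**2*31 = (-3 - 2) + (-1)**2*31 = -5 + 1*31 = -5 + 31 = 26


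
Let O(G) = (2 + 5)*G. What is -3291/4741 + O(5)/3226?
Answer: -10450831/15294466 ≈ -0.68331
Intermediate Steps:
O(G) = 7*G
-3291/4741 + O(5)/3226 = -3291/4741 + (7*5)/3226 = -3291*1/4741 + 35*(1/3226) = -3291/4741 + 35/3226 = -10450831/15294466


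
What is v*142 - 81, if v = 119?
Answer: 16817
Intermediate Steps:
v*142 - 81 = 119*142 - 81 = 16898 - 81 = 16817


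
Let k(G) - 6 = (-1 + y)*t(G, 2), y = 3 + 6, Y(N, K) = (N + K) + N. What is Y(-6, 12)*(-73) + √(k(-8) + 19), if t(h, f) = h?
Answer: I*√39 ≈ 6.245*I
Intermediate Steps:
Y(N, K) = K + 2*N (Y(N, K) = (K + N) + N = K + 2*N)
y = 9
k(G) = 6 + 8*G (k(G) = 6 + (-1 + 9)*G = 6 + 8*G)
Y(-6, 12)*(-73) + √(k(-8) + 19) = (12 + 2*(-6))*(-73) + √((6 + 8*(-8)) + 19) = (12 - 12)*(-73) + √((6 - 64) + 19) = 0*(-73) + √(-58 + 19) = 0 + √(-39) = 0 + I*√39 = I*√39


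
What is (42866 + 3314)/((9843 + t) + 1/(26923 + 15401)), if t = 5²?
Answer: 1954522320/417653233 ≈ 4.6798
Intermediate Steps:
t = 25
(42866 + 3314)/((9843 + t) + 1/(26923 + 15401)) = (42866 + 3314)/((9843 + 25) + 1/(26923 + 15401)) = 46180/(9868 + 1/42324) = 46180/(417653233/42324) = 46180*(42324/417653233) = 1954522320/417653233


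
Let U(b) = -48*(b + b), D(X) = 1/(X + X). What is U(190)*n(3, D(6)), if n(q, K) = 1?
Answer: -18240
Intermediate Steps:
D(X) = 1/(2*X)
U(b) = -96*b
U(190)*n(3, D(6)) = -96*190*1 = -18240*1 = -18240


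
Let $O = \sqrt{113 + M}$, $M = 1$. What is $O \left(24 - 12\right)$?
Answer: $12 \sqrt{114} \approx 128.13$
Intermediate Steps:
$O = \sqrt{114}$ ($O = \sqrt{113 + 1} = \sqrt{114} \approx 10.677$)
$O \left(24 - 12\right) = \sqrt{114} \left(24 - 12\right) = \sqrt{114} \cdot 12 = 12 \sqrt{114}$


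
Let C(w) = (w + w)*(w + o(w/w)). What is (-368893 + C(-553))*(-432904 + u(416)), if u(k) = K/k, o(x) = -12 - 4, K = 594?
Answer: -23449279512435/208 ≈ -1.1274e+11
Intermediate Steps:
o(x) = -16
u(k) = 594/k
C(w) = 2*w*(-16 + w) (C(w) = (w + w)*(w - 16) = (2*w)*(-16 + w) = 2*w*(-16 + w))
(-368893 + C(-553))*(-432904 + u(416)) = (-368893 + 2*(-553)*(-16 - 553))*(-432904 + 594/416) = (-368893 + 2*(-553)*(-569))*(-432904 + 594*(1/416)) = (-368893 + 629314)*(-432904 + 297/208) = 260421*(-90043735/208) = -23449279512435/208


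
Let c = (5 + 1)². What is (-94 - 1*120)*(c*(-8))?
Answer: 61632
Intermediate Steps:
c = 36 (c = 6² = 36)
(-94 - 1*120)*(c*(-8)) = (-94 - 1*120)*(36*(-8)) = (-94 - 120)*(-288) = -214*(-288) = 61632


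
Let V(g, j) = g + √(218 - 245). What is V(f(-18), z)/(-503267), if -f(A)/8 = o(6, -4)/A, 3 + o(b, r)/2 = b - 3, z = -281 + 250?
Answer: -3*I*√3/503267 ≈ -1.0325e-5*I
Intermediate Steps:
z = -31
o(b, r) = -12 + 2*b (o(b, r) = -6 + 2*(b - 3) = -6 + 2*(-3 + b) = -6 + (-6 + 2*b) = -12 + 2*b)
f(A) = 0 (f(A) = -8*(-12 + 2*6)/A = -8*(-12 + 12)/A = -0/A = -8*0 = 0)
V(g, j) = g + 3*I*√3 (V(g, j) = g + √(-27) = g + 3*I*√3)
V(f(-18), z)/(-503267) = (0 + 3*I*√3)/(-503267) = (3*I*√3)*(-1/503267) = -3*I*√3/503267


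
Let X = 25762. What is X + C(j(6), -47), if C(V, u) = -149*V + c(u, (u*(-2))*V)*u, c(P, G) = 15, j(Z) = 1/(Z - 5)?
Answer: 24908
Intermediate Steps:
j(Z) = 1/(-5 + Z)
C(V, u) = -149*V + 15*u
X + C(j(6), -47) = 25762 + (-149/(-5 + 6) + 15*(-47)) = 25762 + (-149/1 - 705) = 25762 + (-149*1 - 705) = 25762 + (-149 - 705) = 25762 - 854 = 24908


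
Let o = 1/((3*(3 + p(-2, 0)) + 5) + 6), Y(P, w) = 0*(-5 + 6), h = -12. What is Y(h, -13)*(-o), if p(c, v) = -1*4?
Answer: 0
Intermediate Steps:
Y(P, w) = 0 (Y(P, w) = 0*1 = 0)
p(c, v) = -4
o = ⅛ (o = 1/((3*(3 - 4) + 5) + 6) = 1/((3*(-1) + 5) + 6) = 1/((-3 + 5) + 6) = 1/(2 + 6) = 1/8 = ⅛ ≈ 0.12500)
Y(h, -13)*(-o) = 0*(-1*⅛) = 0*(-⅛) = 0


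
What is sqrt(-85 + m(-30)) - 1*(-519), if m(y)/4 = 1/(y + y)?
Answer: 519 + 2*I*sqrt(4785)/15 ≈ 519.0 + 9.2232*I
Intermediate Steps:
m(y) = 2/y (m(y) = 4/(y + y) = 4/((2*y)) = 4*(1/(2*y)) = 2/y)
sqrt(-85 + m(-30)) - 1*(-519) = sqrt(-85 + 2/(-30)) - 1*(-519) = sqrt(-85 + 2*(-1/30)) + 519 = sqrt(-85 - 1/15) + 519 = sqrt(-1276/15) + 519 = 2*I*sqrt(4785)/15 + 519 = 519 + 2*I*sqrt(4785)/15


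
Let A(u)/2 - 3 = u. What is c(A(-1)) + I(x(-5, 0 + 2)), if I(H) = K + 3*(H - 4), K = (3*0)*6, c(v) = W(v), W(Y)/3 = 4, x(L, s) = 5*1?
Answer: 15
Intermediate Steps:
x(L, s) = 5
A(u) = 6 + 2*u
W(Y) = 12 (W(Y) = 3*4 = 12)
c(v) = 12
K = 0 (K = 0*6 = 0)
I(H) = -12 + 3*H (I(H) = 0 + 3*(H - 4) = 0 + 3*(-4 + H) = 0 + (-12 + 3*H) = -12 + 3*H)
c(A(-1)) + I(x(-5, 0 + 2)) = 12 + (-12 + 3*5) = 12 + (-12 + 15) = 12 + 3 = 15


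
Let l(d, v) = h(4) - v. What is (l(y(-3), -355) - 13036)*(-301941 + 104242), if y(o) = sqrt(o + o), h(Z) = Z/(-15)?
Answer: 37606106081/15 ≈ 2.5071e+9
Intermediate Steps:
h(Z) = -Z/15 (h(Z) = Z*(-1/15) = -Z/15)
y(o) = sqrt(2)*sqrt(o) (y(o) = sqrt(2*o) = sqrt(2)*sqrt(o))
l(d, v) = -4/15 - v (l(d, v) = -1/15*4 - v = -4/15 - v)
(l(y(-3), -355) - 13036)*(-301941 + 104242) = ((-4/15 - 1*(-355)) - 13036)*(-301941 + 104242) = ((-4/15 + 355) - 13036)*(-197699) = (5321/15 - 13036)*(-197699) = -190219/15*(-197699) = 37606106081/15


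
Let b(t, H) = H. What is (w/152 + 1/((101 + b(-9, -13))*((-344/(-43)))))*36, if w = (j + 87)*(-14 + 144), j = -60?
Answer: 2780091/3344 ≈ 831.37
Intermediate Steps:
w = 3510 (w = (-60 + 87)*(-14 + 144) = 27*130 = 3510)
(w/152 + 1/((101 + b(-9, -13))*((-344/(-43)))))*36 = (3510/152 + 1/((101 - 13)*((-344/(-43)))))*36 = (3510*(1/152) + 1/(88*((-344*(-1/43)))))*36 = (1755/76 + (1/88)/8)*36 = (1755/76 + (1/88)*(⅛))*36 = (1755/76 + 1/704)*36 = (308899/13376)*36 = 2780091/3344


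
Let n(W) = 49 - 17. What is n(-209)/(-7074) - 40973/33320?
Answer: -145454621/117852840 ≈ -1.2342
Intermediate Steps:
n(W) = 32
n(-209)/(-7074) - 40973/33320 = 32/(-7074) - 40973/33320 = 32*(-1/7074) - 40973*1/33320 = -16/3537 - 40973/33320 = -145454621/117852840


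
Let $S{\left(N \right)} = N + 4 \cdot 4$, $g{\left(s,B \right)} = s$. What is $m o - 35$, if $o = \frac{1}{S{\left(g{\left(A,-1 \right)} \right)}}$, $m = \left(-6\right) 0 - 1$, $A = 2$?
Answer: $- \frac{631}{18} \approx -35.056$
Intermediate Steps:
$S{\left(N \right)} = 16 + N$ ($S{\left(N \right)} = N + 16 = 16 + N$)
$m = -1$ ($m = 0 - 1 = -1$)
$o = \frac{1}{18}$ ($o = \frac{1}{16 + 2} = \frac{1}{18} \approx 0.055556$)
$m o - 35 = \left(-1\right) \frac{1}{18} - 35 = - \frac{1}{18} - 35 = - \frac{631}{18}$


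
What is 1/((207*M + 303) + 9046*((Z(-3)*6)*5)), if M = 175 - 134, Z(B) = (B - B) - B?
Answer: 1/822930 ≈ 1.2152e-6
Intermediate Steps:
Z(B) = -B (Z(B) = 0 - B = -B)
M = 41
1/((207*M + 303) + 9046*((Z(-3)*6)*5)) = 1/((207*41 + 303) + 9046*((-1*(-3)*6)*5)) = 1/((8487 + 303) + 9046*((3*6)*5)) = 1/(8790 + 9046*(18*5)) = 1/(8790 + 9046*90) = 1/(8790 + 814140) = 1/822930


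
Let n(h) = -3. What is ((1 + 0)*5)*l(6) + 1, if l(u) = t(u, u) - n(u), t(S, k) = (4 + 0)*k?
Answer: 136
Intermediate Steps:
t(S, k) = 4*k
l(u) = 3 + 4*u (l(u) = 4*u - 1*(-3) = 4*u + 3 = 3 + 4*u)
((1 + 0)*5)*l(6) + 1 = ((1 + 0)*5)*(3 + 4*6) + 1 = (1*5)*(3 + 24) + 1 = 5*27 + 1 = 135 + 1 = 136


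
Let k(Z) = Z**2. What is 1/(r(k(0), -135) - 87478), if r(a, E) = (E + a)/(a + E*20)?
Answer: -20/1749559 ≈ -1.1431e-5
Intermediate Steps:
r(a, E) = (E + a)/(a + 20*E)
1/(r(k(0), -135) - 87478) = 1/((-135 + 0**2)/(0**2 + 20*(-135)) - 87478) = 1/((-135 + 0)/(0 - 2700) - 87478) = 1/(-135/(-2700) - 87478) = 1/(-1/2700*(-135) - 87478) = 1/(1/20 - 87478) = 1/(-1749559/20) = -20/1749559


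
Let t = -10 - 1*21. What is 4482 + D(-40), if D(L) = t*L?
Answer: 5722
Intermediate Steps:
t = -31 (t = -10 - 21 = -31)
D(L) = -31*L
4482 + D(-40) = 4482 - 31*(-40) = 4482 + 1240 = 5722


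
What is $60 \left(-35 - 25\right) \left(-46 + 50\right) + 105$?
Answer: $-14295$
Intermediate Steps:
$60 \left(-35 - 25\right) \left(-46 + 50\right) + 105 = 60 \left(\left(-60\right) 4\right) + 105 = 60 \left(-240\right) + 105 = -14400 + 105 = -14295$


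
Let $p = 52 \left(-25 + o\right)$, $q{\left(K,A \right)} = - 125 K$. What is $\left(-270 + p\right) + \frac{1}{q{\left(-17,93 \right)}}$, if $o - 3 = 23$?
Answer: $- \frac{463249}{2125} \approx -218.0$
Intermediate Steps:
$o = 26$ ($o = 3 + 23 = 26$)
$p = 52$ ($p = 52 \left(-25 + 26\right) = 52 \cdot 1 = 52$)
$\left(-270 + p\right) + \frac{1}{q{\left(-17,93 \right)}} = \left(-270 + 52\right) + \frac{1}{\left(-125\right) \left(-17\right)} = -218 + \frac{1}{2125} = - \frac{463249}{2125}$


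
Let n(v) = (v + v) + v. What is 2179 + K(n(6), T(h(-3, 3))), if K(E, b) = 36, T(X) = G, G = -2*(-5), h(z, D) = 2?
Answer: 2215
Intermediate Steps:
G = 10
T(X) = 10
n(v) = 3*v (n(v) = 2*v + v = 3*v)
2179 + K(n(6), T(h(-3, 3))) = 2179 + 36 = 2215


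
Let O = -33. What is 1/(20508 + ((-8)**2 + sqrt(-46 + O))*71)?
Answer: 25052/628000943 - 71*I*sqrt(79)/628000943 ≈ 3.9892e-5 - 1.0049e-6*I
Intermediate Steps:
1/(20508 + ((-8)**2 + sqrt(-46 + O))*71) = 1/(20508 + ((-8)**2 + sqrt(-46 - 33))*71) = 1/(20508 + (64 + sqrt(-79))*71) = 1/(20508 + (64 + I*sqrt(79))*71) = 1/(20508 + (4544 + 71*I*sqrt(79))) = 1/(25052 + 71*I*sqrt(79))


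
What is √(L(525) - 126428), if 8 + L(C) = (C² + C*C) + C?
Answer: √425339 ≈ 652.18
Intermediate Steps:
L(C) = -8 + C + 2*C² (L(C) = -8 + ((C² + C*C) + C) = -8 + ((C² + C²) + C) = -8 + (2*C² + C) = -8 + (C + 2*C²) = -8 + C + 2*C²)
√(L(525) - 126428) = √((-8 + 525 + 2*525²) - 126428) = √((-8 + 525 + 2*275625) - 126428) = √((-8 + 525 + 551250) - 126428) = √(551767 - 126428) = √425339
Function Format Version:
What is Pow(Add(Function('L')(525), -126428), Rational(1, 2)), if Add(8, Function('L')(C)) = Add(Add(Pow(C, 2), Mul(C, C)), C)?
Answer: Pow(425339, Rational(1, 2)) ≈ 652.18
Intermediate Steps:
Function('L')(C) = Add(-8, C, Mul(2, Pow(C, 2))) (Function('L')(C) = Add(-8, Add(Add(Pow(C, 2), Mul(C, C)), C)) = Add(-8, Add(Add(Pow(C, 2), Pow(C, 2)), C)) = Add(-8, Add(Mul(2, Pow(C, 2)), C)) = Add(-8, Add(C, Mul(2, Pow(C, 2)))) = Add(-8, C, Mul(2, Pow(C, 2))))
Pow(Add(Function('L')(525), -126428), Rational(1, 2)) = Pow(Add(Add(-8, 525, Mul(2, Pow(525, 2))), -126428), Rational(1, 2)) = Pow(Add(Add(-8, 525, Mul(2, 275625)), -126428), Rational(1, 2)) = Pow(Add(Add(-8, 525, 551250), -126428), Rational(1, 2)) = Pow(Add(551767, -126428), Rational(1, 2)) = Pow(425339, Rational(1, 2))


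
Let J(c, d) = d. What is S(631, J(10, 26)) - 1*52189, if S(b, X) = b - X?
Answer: -51584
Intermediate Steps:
S(631, J(10, 26)) - 1*52189 = (631 - 1*26) - 1*52189 = (631 - 26) - 52189 = 605 - 52189 = -51584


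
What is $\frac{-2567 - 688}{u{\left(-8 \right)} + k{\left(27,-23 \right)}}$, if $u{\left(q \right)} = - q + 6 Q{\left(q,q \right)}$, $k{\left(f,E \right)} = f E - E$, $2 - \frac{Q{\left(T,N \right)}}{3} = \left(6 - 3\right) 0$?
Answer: $\frac{3255}{554} \approx 5.8755$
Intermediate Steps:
$Q{\left(T,N \right)} = 6$ ($Q{\left(T,N \right)} = 6 - 3 \left(6 - 3\right) 0 = 6 - 3 \cdot 3 \cdot 0 = 6 - 0 = 6 + 0 = 6$)
$k{\left(f,E \right)} = - E + E f$ ($k{\left(f,E \right)} = E f - E = - E + E f$)
$u{\left(q \right)} = 36 - q$ ($u{\left(q \right)} = - q + 6 \cdot 6 = - q + 36 = 36 - q$)
$\frac{-2567 - 688}{u{\left(-8 \right)} + k{\left(27,-23 \right)}} = \frac{-2567 - 688}{\left(36 - -8\right) - 23 \left(-1 + 27\right)} = - \frac{3255}{\left(36 + 8\right) - 598} = - \frac{3255}{44 - 598} = - \frac{3255}{-554} = \left(-3255\right) \left(- \frac{1}{554}\right) = \frac{3255}{554}$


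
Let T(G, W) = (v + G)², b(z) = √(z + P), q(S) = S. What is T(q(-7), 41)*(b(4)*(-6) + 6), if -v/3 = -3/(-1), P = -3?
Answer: 0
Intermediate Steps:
v = -9 (v = -(-9)/(-1) = -(-9)*(-1) = -3*3 = -9)
b(z) = √(-3 + z) (b(z) = √(z - 3) = √(-3 + z))
T(G, W) = (-9 + G)²
T(q(-7), 41)*(b(4)*(-6) + 6) = (-9 - 7)²*(√(-3 + 4)*(-6) + 6) = (-16)²*(√1*(-6) + 6) = 256*(1*(-6) + 6) = 256*(-6 + 6) = 256*0 = 0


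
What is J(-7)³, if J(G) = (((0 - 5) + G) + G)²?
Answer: 47045881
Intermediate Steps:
J(G) = (-5 + 2*G)² (J(G) = ((-5 + G) + G)² = (-5 + 2*G)²)
J(-7)³ = ((-5 + 2*(-7))²)³ = ((-5 - 14)²)³ = ((-19)²)³ = 361³ = 47045881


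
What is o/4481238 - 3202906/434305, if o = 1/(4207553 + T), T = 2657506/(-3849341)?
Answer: -232465287903483795170378071/31521635934030925580512530 ≈ -7.3748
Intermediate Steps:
T = -2657506/3849341 (T = 2657506*(-1/3849341) = -2657506/3849341 ≈ -0.69038)
o = 3849341/16196303615067 (o = 1/(4207553 - 2657506/3849341) = 1/(16196303615067/3849341) = 3849341/16196303615067 ≈ 2.3767e-7)
o/4481238 - 3202906/434305 = (3849341/16196303615067)/4481238 - 3202906/434305 = (3849341/16196303615067)*(1/4481238) - 3202906*1/434305 = 3849341/72579491219375612946 - 3202906/434305 = -232465287903483795170378071/31521635934030925580512530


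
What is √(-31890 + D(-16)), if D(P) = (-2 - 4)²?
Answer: I*√31854 ≈ 178.48*I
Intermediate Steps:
D(P) = 36 (D(P) = (-6)² = 36)
√(-31890 + D(-16)) = √(-31890 + 36) = √(-31854) = I*√31854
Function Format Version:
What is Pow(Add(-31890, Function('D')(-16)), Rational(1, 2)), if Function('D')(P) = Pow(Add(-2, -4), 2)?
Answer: Mul(I, Pow(31854, Rational(1, 2))) ≈ Mul(178.48, I)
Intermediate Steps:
Function('D')(P) = 36 (Function('D')(P) = Pow(-6, 2) = 36)
Pow(Add(-31890, Function('D')(-16)), Rational(1, 2)) = Pow(Add(-31890, 36), Rational(1, 2)) = Pow(-31854, Rational(1, 2)) = Mul(I, Pow(31854, Rational(1, 2)))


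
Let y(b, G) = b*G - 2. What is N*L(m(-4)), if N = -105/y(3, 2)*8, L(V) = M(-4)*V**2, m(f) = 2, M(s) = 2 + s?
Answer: 1680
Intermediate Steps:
y(b, G) = -2 + G*b (y(b, G) = G*b - 2 = -2 + G*b)
L(V) = -2*V**2 (L(V) = (2 - 4)*V**2 = -2*V**2)
N = -210 (N = -105/(-2 + 2*3)*8 = -105/(-2 + 6)*8 = -105/4*8 = -210)
N*L(m(-4)) = -(-420)*2**2 = -(-420)*4 = -210*(-8) = 1680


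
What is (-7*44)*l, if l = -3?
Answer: 924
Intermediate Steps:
(-7*44)*l = -7*44*(-3) = -308*(-3) = 924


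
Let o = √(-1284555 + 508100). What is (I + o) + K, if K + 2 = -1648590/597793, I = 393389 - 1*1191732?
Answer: -477246701175/597793 + I*√776455 ≈ -7.9835e+5 + 881.17*I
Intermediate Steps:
I = -798343 (I = 393389 - 1191732 = -798343)
K = -2844176/597793 (K = -2 - 1648590/597793 = -2844176/597793 ≈ -4.7578)
o = I*√776455 (o = √(-776455) = I*√776455 ≈ 881.17*I)
(I + o) + K = (-798343 + I*√776455) - 2844176/597793 = -477246701175/597793 + I*√776455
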